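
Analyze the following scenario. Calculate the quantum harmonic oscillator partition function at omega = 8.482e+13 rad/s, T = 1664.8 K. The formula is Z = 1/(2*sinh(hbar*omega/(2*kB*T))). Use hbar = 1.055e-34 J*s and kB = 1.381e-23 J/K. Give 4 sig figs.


Step 1: Compute x = hbar*omega/(kB*T) = 1.055e-34*8.482e+13/(1.381e-23*1664.8) = 0.3892
Step 2: x/2 = 0.1946
Step 3: sinh(x/2) = 0.1958
Step 4: Z = 1/(2*0.1958) = 2.553

2.553


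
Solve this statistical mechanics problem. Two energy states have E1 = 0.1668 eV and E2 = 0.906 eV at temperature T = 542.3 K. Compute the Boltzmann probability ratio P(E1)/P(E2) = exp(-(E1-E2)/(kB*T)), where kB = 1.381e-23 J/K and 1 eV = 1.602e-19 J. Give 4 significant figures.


Step 1: Compute energy difference dE = E1 - E2 = 0.1668 - 0.906 = -0.7392 eV
Step 2: Convert to Joules: dE_J = -0.7392 * 1.602e-19 = -1.184e-19 J
Step 3: Compute exponent = -dE_J / (kB * T) = -(-1.184e-19) / (1.381e-23 * 542.3) = 15.81
Step 4: P(E1)/P(E2) = exp(15.81) = 7.364e+06

7.364e+06


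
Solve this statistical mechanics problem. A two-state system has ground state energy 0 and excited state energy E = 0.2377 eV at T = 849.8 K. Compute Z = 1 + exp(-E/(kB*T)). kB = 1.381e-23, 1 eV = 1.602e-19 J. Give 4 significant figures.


Step 1: Compute beta*E = E*eV/(kB*T) = 0.2377*1.602e-19/(1.381e-23*849.8) = 3.245
Step 2: exp(-beta*E) = exp(-3.245) = 0.03898
Step 3: Z = 1 + 0.03898 = 1.039

1.039


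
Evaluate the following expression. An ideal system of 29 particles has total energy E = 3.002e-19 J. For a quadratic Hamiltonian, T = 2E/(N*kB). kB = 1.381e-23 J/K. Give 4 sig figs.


Step 1: Numerator = 2*E = 2*3.002e-19 = 6.004e-19 J
Step 2: Denominator = N*kB = 29*1.381e-23 = 4.005e-22
Step 3: T = 6.004e-19 / 4.005e-22 = 1499 K

1499


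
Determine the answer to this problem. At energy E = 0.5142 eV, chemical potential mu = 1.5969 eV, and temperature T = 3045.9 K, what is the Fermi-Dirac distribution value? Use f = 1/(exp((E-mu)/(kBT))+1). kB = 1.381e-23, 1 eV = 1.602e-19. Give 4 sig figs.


Step 1: (E - mu) = 0.5142 - 1.5969 = -1.083 eV
Step 2: Convert: (E-mu)*eV = -1.734e-19 J
Step 3: x = (E-mu)*eV/(kB*T) = -4.123
Step 4: f = 1/(exp(-4.123)+1) = 0.9841

0.9841


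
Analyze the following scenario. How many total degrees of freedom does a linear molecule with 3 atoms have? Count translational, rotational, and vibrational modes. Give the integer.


Step 1: Translational DOF = 3
Step 2: Rotational DOF (linear) = 2
Step 3: Vibrational DOF = 3*3 - 5 = 4
Step 4: Total = 3 + 2 + 4 = 9

9


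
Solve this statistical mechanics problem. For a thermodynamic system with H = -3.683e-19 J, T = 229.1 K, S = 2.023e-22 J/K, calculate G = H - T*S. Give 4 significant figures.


Step 1: T*S = 229.1 * 2.023e-22 = 4.635e-20 J
Step 2: G = H - T*S = -3.683e-19 - 4.635e-20
Step 3: G = -4.146e-19 J

-4.146e-19


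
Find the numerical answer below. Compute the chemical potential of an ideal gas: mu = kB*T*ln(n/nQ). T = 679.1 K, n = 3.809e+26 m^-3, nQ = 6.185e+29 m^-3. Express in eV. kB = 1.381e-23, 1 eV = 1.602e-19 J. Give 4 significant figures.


Step 1: n/nQ = 3.809e+26/6.185e+29 = 0.0006158
Step 2: ln(n/nQ) = -7.393
Step 3: mu = kB*T*ln(n/nQ) = 9.378e-21*-7.393 = -6.933e-20 J
Step 4: Convert to eV: -6.933e-20/1.602e-19 = -0.4328 eV

-0.4328


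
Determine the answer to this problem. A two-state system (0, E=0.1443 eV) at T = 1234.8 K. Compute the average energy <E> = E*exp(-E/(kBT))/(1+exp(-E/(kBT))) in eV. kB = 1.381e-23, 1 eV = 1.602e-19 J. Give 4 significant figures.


Step 1: beta*E = 0.1443*1.602e-19/(1.381e-23*1234.8) = 1.356
Step 2: exp(-beta*E) = 0.2578
Step 3: <E> = 0.1443*0.2578/(1+0.2578) = 0.02957 eV

0.02957


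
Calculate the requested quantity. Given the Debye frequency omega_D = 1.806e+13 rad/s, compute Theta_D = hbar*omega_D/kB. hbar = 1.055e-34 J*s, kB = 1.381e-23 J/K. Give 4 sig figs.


Step 1: hbar*omega_D = 1.055e-34 * 1.806e+13 = 1.905e-21 J
Step 2: Theta_D = 1.905e-21 / 1.381e-23
Step 3: Theta_D = 138 K

138


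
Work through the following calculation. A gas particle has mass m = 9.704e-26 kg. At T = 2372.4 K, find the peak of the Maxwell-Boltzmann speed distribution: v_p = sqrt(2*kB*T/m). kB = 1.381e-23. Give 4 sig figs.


Step 1: Numerator = 2*kB*T = 2*1.381e-23*2372.4 = 6.553e-20
Step 2: Ratio = 6.553e-20 / 9.704e-26 = 6.752e+05
Step 3: v_p = sqrt(6.752e+05) = 821.7 m/s

821.7


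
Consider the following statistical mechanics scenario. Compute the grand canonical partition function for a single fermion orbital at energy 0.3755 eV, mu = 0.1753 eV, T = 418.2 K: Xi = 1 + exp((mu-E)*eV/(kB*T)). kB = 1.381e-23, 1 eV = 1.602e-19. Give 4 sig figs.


Step 1: (mu - E) = 0.1753 - 0.3755 = -0.2002 eV
Step 2: x = (mu-E)*eV/(kB*T) = -0.2002*1.602e-19/(1.381e-23*418.2) = -5.553
Step 3: exp(x) = 0.003875
Step 4: Xi = 1 + 0.003875 = 1.004

1.004


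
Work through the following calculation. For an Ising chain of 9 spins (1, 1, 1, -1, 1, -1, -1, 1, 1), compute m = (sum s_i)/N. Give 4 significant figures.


Step 1: Count up spins (+1): 6, down spins (-1): 3
Step 2: Total magnetization M = 6 - 3 = 3
Step 3: m = M/N = 3/9 = 0.3333

0.3333


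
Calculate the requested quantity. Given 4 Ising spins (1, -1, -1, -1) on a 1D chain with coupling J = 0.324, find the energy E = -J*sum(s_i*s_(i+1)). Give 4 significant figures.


Step 1: Nearest-neighbor products: -1, 1, 1
Step 2: Sum of products = 1
Step 3: E = -0.324 * 1 = -0.324

-0.324


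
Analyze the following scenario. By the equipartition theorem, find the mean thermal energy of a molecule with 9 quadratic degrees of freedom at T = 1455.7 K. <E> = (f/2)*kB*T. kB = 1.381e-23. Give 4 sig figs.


Step 1: f/2 = 9/2 = 4.5
Step 2: kB*T = 1.381e-23 * 1455.7 = 2.01e-20
Step 3: <E> = 4.5 * 2.01e-20 = 9.046e-20 J

9.046e-20


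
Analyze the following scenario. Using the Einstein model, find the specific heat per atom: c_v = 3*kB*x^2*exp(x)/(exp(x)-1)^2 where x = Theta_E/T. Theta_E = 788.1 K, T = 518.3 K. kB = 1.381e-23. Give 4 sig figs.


Step 1: x = Theta_E/T = 788.1/518.3 = 1.521
Step 2: x^2 = 2.312
Step 3: exp(x) = 4.575
Step 4: c_v = 3*1.381e-23*2.312*4.575/(4.575-1)^2 = 3.429e-23

3.429e-23


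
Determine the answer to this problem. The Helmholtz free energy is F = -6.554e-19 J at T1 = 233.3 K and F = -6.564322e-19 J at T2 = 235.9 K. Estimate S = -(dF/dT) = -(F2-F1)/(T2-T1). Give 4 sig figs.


Step 1: dF = F2 - F1 = -6.564322e-19 - (-6.554e-19) = -1.0322e-21 J
Step 2: dT = T2 - T1 = 235.9 - 233.3 = 2.6 K
Step 3: S = -dF/dT = -(-1.0322e-21)/2.6 = 3.97e-22 J/K

3.97e-22


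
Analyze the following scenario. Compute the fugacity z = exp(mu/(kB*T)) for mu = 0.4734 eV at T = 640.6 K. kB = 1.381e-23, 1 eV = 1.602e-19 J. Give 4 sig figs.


Step 1: Convert mu to Joules: 0.4734*1.602e-19 = 7.584e-20 J
Step 2: kB*T = 1.381e-23*640.6 = 8.847e-21 J
Step 3: mu/(kB*T) = 8.573
Step 4: z = exp(8.573) = 5285

5285


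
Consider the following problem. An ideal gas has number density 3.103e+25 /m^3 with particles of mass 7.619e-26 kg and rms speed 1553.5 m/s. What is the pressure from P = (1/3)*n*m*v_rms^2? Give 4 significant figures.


Step 1: v_rms^2 = 1553.5^2 = 2.413e+06
Step 2: n*m = 3.103e+25*7.619e-26 = 2.364
Step 3: P = (1/3)*2.364*2.413e+06 = 1.902e+06 Pa

1.902e+06


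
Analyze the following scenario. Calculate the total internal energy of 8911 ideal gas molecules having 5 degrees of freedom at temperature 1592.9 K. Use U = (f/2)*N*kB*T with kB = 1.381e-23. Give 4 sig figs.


Step 1: f/2 = 5/2 = 2.5
Step 2: N*kB*T = 8911*1.381e-23*1592.9 = 1.96e-16
Step 3: U = 2.5 * 1.96e-16 = 4.901e-16 J

4.901e-16


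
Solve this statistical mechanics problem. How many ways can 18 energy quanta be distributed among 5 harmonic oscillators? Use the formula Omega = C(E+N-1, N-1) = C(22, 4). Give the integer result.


Step 1: Use binomial coefficient C(22, 4)
Step 2: Numerator = 22! / 18!
Step 3: Denominator = 4!
Step 4: Omega = 7315

7315


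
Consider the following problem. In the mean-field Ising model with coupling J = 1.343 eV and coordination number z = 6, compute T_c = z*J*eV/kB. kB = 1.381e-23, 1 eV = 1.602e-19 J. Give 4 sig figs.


Step 1: z*J = 6*1.343 = 8.058 eV
Step 2: Convert to Joules: 8.058*1.602e-19 = 1.291e-18 J
Step 3: T_c = 1.291e-18 / 1.381e-23 = 9.348e+04 K

9.348e+04


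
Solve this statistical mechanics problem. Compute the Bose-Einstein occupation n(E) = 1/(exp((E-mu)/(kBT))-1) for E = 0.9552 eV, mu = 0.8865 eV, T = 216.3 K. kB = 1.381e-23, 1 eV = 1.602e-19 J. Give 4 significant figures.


Step 1: (E - mu) = 0.0687 eV
Step 2: x = (E-mu)*eV/(kB*T) = 0.0687*1.602e-19/(1.381e-23*216.3) = 3.684
Step 3: exp(x) = 39.82
Step 4: n = 1/(exp(x)-1) = 0.02576

0.02576


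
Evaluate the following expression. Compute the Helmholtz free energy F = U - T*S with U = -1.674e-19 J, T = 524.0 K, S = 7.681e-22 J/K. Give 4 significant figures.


Step 1: T*S = 524.0 * 7.681e-22 = 4.025e-19 J
Step 2: F = U - T*S = -1.674e-19 - 4.025e-19
Step 3: F = -5.699e-19 J

-5.699e-19


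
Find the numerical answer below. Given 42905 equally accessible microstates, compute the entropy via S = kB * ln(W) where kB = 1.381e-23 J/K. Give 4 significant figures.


Step 1: ln(W) = ln(42905) = 10.67
Step 2: S = kB * ln(W) = 1.381e-23 * 10.67
Step 3: S = 1.473e-22 J/K

1.473e-22


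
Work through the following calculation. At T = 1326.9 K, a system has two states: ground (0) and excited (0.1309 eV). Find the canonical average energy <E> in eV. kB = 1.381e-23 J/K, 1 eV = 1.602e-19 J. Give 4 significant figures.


Step 1: beta*E = 0.1309*1.602e-19/(1.381e-23*1326.9) = 1.144
Step 2: exp(-beta*E) = 0.3184
Step 3: <E> = 0.1309*0.3184/(1+0.3184) = 0.03161 eV

0.03161


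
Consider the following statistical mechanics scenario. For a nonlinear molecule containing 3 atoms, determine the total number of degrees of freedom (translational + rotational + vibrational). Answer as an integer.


Step 1: Translational DOF = 3
Step 2: Rotational DOF (nonlinear) = 3
Step 3: Vibrational DOF = 3*3 - 6 = 3
Step 4: Total = 3 + 3 + 3 = 9

9


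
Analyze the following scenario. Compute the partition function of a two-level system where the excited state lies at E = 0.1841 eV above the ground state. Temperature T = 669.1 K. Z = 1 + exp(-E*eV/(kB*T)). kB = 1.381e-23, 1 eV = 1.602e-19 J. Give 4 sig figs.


Step 1: Compute beta*E = E*eV/(kB*T) = 0.1841*1.602e-19/(1.381e-23*669.1) = 3.192
Step 2: exp(-beta*E) = exp(-3.192) = 0.0411
Step 3: Z = 1 + 0.0411 = 1.041

1.041


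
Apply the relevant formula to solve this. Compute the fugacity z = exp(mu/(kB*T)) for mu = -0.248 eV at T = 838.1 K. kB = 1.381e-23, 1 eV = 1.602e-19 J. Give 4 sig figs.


Step 1: Convert mu to Joules: -0.248*1.602e-19 = -3.973e-20 J
Step 2: kB*T = 1.381e-23*838.1 = 1.157e-20 J
Step 3: mu/(kB*T) = -3.433
Step 4: z = exp(-3.433) = 0.0323

0.0323


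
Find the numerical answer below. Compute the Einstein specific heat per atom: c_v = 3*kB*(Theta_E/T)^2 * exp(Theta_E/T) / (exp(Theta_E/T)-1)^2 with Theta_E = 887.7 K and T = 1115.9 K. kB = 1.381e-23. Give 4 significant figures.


Step 1: x = Theta_E/T = 887.7/1115.9 = 0.7955
Step 2: x^2 = 0.6328
Step 3: exp(x) = 2.216
Step 4: c_v = 3*1.381e-23*0.6328*2.216/(2.216-1)^2 = 3.931e-23

3.931e-23


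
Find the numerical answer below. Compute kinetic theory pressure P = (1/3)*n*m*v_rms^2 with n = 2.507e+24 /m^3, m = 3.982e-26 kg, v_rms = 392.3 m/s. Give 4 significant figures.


Step 1: v_rms^2 = 392.3^2 = 1.539e+05
Step 2: n*m = 2.507e+24*3.982e-26 = 0.09983
Step 3: P = (1/3)*0.09983*1.539e+05 = 5121 Pa

5121


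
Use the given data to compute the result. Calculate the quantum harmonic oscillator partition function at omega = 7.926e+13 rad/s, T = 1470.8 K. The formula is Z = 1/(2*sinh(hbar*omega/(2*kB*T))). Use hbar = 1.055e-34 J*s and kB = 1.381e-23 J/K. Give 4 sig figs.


Step 1: Compute x = hbar*omega/(kB*T) = 1.055e-34*7.926e+13/(1.381e-23*1470.8) = 0.4117
Step 2: x/2 = 0.2058
Step 3: sinh(x/2) = 0.2073
Step 4: Z = 1/(2*0.2073) = 2.412

2.412


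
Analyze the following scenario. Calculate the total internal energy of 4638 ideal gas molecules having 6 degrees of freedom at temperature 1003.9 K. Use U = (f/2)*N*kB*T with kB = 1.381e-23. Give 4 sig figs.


Step 1: f/2 = 6/2 = 3.0
Step 2: N*kB*T = 4638*1.381e-23*1003.9 = 6.43e-17
Step 3: U = 3.0 * 6.43e-17 = 1.929e-16 J

1.929e-16


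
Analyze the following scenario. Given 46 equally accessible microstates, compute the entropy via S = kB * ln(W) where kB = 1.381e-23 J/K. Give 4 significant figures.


Step 1: ln(W) = ln(46) = 3.829
Step 2: S = kB * ln(W) = 1.381e-23 * 3.829
Step 3: S = 5.287e-23 J/K

5.287e-23


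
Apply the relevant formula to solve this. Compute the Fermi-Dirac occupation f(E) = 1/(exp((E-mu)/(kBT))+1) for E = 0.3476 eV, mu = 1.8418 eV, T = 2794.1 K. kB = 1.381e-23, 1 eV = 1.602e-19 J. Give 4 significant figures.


Step 1: (E - mu) = 0.3476 - 1.8418 = -1.494 eV
Step 2: Convert: (E-mu)*eV = -2.394e-19 J
Step 3: x = (E-mu)*eV/(kB*T) = -6.203
Step 4: f = 1/(exp(-6.203)+1) = 0.998

0.998


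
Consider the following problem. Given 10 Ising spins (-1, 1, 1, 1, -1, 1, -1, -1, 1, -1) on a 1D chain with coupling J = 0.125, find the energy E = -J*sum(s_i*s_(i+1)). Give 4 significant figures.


Step 1: Nearest-neighbor products: -1, 1, 1, -1, -1, -1, 1, -1, -1
Step 2: Sum of products = -3
Step 3: E = -0.125 * -3 = 0.375

0.375


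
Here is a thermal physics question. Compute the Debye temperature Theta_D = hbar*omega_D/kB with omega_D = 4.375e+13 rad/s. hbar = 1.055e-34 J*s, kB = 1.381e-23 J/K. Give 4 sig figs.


Step 1: hbar*omega_D = 1.055e-34 * 4.375e+13 = 4.616e-21 J
Step 2: Theta_D = 4.616e-21 / 1.381e-23
Step 3: Theta_D = 334.2 K

334.2


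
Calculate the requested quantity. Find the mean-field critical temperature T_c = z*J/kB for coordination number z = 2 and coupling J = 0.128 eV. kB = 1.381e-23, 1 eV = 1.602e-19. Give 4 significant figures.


Step 1: z*J = 2*0.128 = 0.256 eV
Step 2: Convert to Joules: 0.256*1.602e-19 = 4.101e-20 J
Step 3: T_c = 4.101e-20 / 1.381e-23 = 2970 K

2970


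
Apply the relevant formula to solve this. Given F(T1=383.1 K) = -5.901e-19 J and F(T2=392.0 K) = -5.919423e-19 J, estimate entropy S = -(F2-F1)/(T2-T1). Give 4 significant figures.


Step 1: dF = F2 - F1 = -5.919423e-19 - (-5.901e-19) = -1.8423e-21 J
Step 2: dT = T2 - T1 = 392.0 - 383.1 = 8.9 K
Step 3: S = -dF/dT = -(-1.8423e-21)/8.9 = 2.07e-22 J/K

2.07e-22


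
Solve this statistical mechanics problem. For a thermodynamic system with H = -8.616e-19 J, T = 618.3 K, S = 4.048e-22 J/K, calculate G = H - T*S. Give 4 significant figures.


Step 1: T*S = 618.3 * 4.048e-22 = 2.503e-19 J
Step 2: G = H - T*S = -8.616e-19 - 2.503e-19
Step 3: G = -1.112e-18 J

-1.112e-18


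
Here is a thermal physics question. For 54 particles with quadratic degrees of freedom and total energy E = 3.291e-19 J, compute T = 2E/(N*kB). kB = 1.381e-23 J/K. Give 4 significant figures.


Step 1: Numerator = 2*E = 2*3.291e-19 = 6.582e-19 J
Step 2: Denominator = N*kB = 54*1.381e-23 = 7.457e-22
Step 3: T = 6.582e-19 / 7.457e-22 = 882.6 K

882.6


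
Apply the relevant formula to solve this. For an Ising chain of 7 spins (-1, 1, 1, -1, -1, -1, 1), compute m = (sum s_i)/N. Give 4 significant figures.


Step 1: Count up spins (+1): 3, down spins (-1): 4
Step 2: Total magnetization M = 3 - 4 = -1
Step 3: m = M/N = -1/7 = -0.1429

-0.1429


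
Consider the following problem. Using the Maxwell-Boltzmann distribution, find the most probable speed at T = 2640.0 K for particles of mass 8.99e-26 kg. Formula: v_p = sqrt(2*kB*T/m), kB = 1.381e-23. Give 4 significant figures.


Step 1: Numerator = 2*kB*T = 2*1.381e-23*2640.0 = 7.292e-20
Step 2: Ratio = 7.292e-20 / 8.99e-26 = 8.111e+05
Step 3: v_p = sqrt(8.111e+05) = 900.6 m/s

900.6


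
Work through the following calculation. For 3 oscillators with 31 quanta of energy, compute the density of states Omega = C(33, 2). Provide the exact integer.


Step 1: Use binomial coefficient C(33, 2)
Step 2: Numerator = 33! / 31!
Step 3: Denominator = 2!
Step 4: Omega = 528

528


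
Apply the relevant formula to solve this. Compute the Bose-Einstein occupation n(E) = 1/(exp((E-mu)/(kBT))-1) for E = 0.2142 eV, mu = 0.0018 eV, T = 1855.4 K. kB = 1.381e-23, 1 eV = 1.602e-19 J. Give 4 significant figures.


Step 1: (E - mu) = 0.2124 eV
Step 2: x = (E-mu)*eV/(kB*T) = 0.2124*1.602e-19/(1.381e-23*1855.4) = 1.328
Step 3: exp(x) = 3.773
Step 4: n = 1/(exp(x)-1) = 0.3606

0.3606


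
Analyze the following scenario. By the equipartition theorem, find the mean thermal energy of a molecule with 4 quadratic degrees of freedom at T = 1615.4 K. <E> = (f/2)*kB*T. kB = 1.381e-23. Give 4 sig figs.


Step 1: f/2 = 4/2 = 2
Step 2: kB*T = 1.381e-23 * 1615.4 = 2.231e-20
Step 3: <E> = 2 * 2.231e-20 = 4.462e-20 J

4.462e-20


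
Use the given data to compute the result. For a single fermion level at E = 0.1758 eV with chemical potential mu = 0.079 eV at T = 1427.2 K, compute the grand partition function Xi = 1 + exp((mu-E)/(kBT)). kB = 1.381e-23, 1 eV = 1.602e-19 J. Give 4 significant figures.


Step 1: (mu - E) = 0.079 - 0.1758 = -0.0968 eV
Step 2: x = (mu-E)*eV/(kB*T) = -0.0968*1.602e-19/(1.381e-23*1427.2) = -0.7868
Step 3: exp(x) = 0.4553
Step 4: Xi = 1 + 0.4553 = 1.455

1.455


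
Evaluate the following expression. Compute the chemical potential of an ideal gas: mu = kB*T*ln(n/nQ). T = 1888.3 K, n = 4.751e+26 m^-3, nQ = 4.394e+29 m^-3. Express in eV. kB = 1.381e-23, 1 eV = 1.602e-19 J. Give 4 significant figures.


Step 1: n/nQ = 4.751e+26/4.394e+29 = 0.001081
Step 2: ln(n/nQ) = -6.83
Step 3: mu = kB*T*ln(n/nQ) = 2.608e-20*-6.83 = -1.781e-19 J
Step 4: Convert to eV: -1.781e-19/1.602e-19 = -1.112 eV

-1.112


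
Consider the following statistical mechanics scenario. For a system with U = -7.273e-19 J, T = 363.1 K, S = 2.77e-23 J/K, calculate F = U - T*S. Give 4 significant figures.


Step 1: T*S = 363.1 * 2.77e-23 = 1.006e-20 J
Step 2: F = U - T*S = -7.273e-19 - 1.006e-20
Step 3: F = -7.374e-19 J

-7.374e-19


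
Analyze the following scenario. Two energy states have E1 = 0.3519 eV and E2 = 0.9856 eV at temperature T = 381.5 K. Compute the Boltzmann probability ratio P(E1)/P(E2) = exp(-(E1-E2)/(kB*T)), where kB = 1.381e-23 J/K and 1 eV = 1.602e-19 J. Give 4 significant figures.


Step 1: Compute energy difference dE = E1 - E2 = 0.3519 - 0.9856 = -0.6337 eV
Step 2: Convert to Joules: dE_J = -0.6337 * 1.602e-19 = -1.015e-19 J
Step 3: Compute exponent = -dE_J / (kB * T) = -(-1.015e-19) / (1.381e-23 * 381.5) = 19.27
Step 4: P(E1)/P(E2) = exp(19.27) = 2.336e+08

2.336e+08


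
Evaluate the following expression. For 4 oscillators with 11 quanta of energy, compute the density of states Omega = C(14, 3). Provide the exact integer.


Step 1: Use binomial coefficient C(14, 3)
Step 2: Numerator = 14! / 11!
Step 3: Denominator = 3!
Step 4: Omega = 364

364


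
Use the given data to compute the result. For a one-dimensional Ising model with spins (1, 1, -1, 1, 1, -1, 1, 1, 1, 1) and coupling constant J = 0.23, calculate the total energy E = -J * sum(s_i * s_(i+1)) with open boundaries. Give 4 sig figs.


Step 1: Nearest-neighbor products: 1, -1, -1, 1, -1, -1, 1, 1, 1
Step 2: Sum of products = 1
Step 3: E = -0.23 * 1 = -0.23

-0.23


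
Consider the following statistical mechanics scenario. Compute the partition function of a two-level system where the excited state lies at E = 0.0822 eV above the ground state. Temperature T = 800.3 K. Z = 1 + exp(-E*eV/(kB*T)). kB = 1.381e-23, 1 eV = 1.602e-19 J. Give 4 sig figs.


Step 1: Compute beta*E = E*eV/(kB*T) = 0.0822*1.602e-19/(1.381e-23*800.3) = 1.191
Step 2: exp(-beta*E) = exp(-1.191) = 0.3038
Step 3: Z = 1 + 0.3038 = 1.304

1.304


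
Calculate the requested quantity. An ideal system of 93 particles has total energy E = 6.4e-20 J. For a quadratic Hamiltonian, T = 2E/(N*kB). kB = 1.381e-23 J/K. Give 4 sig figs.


Step 1: Numerator = 2*E = 2*6.4e-20 = 1.28e-19 J
Step 2: Denominator = N*kB = 93*1.381e-23 = 1.284e-21
Step 3: T = 1.28e-19 / 1.284e-21 = 99.66 K

99.66


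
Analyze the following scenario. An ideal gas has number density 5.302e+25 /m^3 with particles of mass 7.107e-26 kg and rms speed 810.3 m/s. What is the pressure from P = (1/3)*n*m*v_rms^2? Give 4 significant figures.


Step 1: v_rms^2 = 810.3^2 = 6.566e+05
Step 2: n*m = 5.302e+25*7.107e-26 = 3.768
Step 3: P = (1/3)*3.768*6.566e+05 = 8.247e+05 Pa

8.247e+05


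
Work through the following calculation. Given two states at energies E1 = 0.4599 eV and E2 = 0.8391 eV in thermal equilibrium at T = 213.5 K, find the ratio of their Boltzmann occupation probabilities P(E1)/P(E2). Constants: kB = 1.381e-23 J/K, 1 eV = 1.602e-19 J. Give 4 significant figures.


Step 1: Compute energy difference dE = E1 - E2 = 0.4599 - 0.8391 = -0.3792 eV
Step 2: Convert to Joules: dE_J = -0.3792 * 1.602e-19 = -6.075e-20 J
Step 3: Compute exponent = -dE_J / (kB * T) = -(-6.075e-20) / (1.381e-23 * 213.5) = 20.6
Step 4: P(E1)/P(E2) = exp(20.6) = 8.871e+08

8.871e+08


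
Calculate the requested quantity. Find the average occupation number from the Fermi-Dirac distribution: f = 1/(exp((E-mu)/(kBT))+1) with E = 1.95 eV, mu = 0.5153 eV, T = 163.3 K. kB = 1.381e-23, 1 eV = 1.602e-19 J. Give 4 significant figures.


Step 1: (E - mu) = 1.95 - 0.5153 = 1.435 eV
Step 2: Convert: (E-mu)*eV = 2.298e-19 J
Step 3: x = (E-mu)*eV/(kB*T) = 101.9
Step 4: f = 1/(exp(101.9)+1) = 5.474e-45

5.474e-45


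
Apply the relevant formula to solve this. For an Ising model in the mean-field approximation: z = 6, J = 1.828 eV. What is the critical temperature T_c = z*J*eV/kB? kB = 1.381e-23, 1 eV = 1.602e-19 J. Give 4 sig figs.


Step 1: z*J = 6*1.828 = 10.97 eV
Step 2: Convert to Joules: 10.97*1.602e-19 = 1.757e-18 J
Step 3: T_c = 1.757e-18 / 1.381e-23 = 1.272e+05 K

1.272e+05


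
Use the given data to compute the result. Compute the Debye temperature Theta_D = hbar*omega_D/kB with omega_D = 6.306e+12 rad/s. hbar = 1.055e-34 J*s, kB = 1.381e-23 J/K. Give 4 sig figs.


Step 1: hbar*omega_D = 1.055e-34 * 6.306e+12 = 6.653e-22 J
Step 2: Theta_D = 6.653e-22 / 1.381e-23
Step 3: Theta_D = 48.17 K

48.17


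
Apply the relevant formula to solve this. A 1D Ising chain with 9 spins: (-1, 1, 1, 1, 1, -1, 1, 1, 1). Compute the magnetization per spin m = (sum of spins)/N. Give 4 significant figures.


Step 1: Count up spins (+1): 7, down spins (-1): 2
Step 2: Total magnetization M = 7 - 2 = 5
Step 3: m = M/N = 5/9 = 0.5556

0.5556


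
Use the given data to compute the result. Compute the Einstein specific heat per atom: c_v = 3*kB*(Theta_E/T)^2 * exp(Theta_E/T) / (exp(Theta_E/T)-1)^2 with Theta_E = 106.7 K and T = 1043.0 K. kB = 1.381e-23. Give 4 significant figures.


Step 1: x = Theta_E/T = 106.7/1043.0 = 0.1023
Step 2: x^2 = 0.01047
Step 3: exp(x) = 1.108
Step 4: c_v = 3*1.381e-23*0.01047*1.108/(1.108-1)^2 = 4.139e-23

4.139e-23


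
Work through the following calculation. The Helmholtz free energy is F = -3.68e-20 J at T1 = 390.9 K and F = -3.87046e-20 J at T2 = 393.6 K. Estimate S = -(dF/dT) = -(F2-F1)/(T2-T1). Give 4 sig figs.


Step 1: dF = F2 - F1 = -3.87046e-20 - (-3.68e-20) = -1.9046e-21 J
Step 2: dT = T2 - T1 = 393.6 - 390.9 = 2.7 K
Step 3: S = -dF/dT = -(-1.9046e-21)/2.7 = 7.054e-22 J/K

7.054e-22


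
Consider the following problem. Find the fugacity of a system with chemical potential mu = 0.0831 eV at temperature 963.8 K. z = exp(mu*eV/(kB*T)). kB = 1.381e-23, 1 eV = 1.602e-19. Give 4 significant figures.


Step 1: Convert mu to Joules: 0.0831*1.602e-19 = 1.331e-20 J
Step 2: kB*T = 1.381e-23*963.8 = 1.331e-20 J
Step 3: mu/(kB*T) = 1
Step 4: z = exp(1) = 2.719

2.719


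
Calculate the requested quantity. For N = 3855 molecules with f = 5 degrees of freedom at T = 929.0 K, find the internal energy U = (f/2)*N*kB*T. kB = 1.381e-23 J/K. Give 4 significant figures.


Step 1: f/2 = 5/2 = 2.5
Step 2: N*kB*T = 3855*1.381e-23*929.0 = 4.946e-17
Step 3: U = 2.5 * 4.946e-17 = 1.236e-16 J

1.236e-16


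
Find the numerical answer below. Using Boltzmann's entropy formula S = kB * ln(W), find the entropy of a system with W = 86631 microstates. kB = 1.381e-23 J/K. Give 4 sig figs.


Step 1: ln(W) = ln(86631) = 11.37
Step 2: S = kB * ln(W) = 1.381e-23 * 11.37
Step 3: S = 1.57e-22 J/K

1.57e-22


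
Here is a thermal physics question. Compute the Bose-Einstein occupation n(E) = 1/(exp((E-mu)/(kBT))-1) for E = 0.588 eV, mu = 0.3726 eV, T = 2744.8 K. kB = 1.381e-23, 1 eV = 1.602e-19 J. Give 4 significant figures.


Step 1: (E - mu) = 0.2154 eV
Step 2: x = (E-mu)*eV/(kB*T) = 0.2154*1.602e-19/(1.381e-23*2744.8) = 0.9103
Step 3: exp(x) = 2.485
Step 4: n = 1/(exp(x)-1) = 0.6733

0.6733


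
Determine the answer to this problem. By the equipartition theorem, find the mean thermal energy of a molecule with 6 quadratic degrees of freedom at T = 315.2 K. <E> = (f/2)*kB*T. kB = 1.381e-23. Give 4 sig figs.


Step 1: f/2 = 6/2 = 3
Step 2: kB*T = 1.381e-23 * 315.2 = 4.353e-21
Step 3: <E> = 3 * 4.353e-21 = 1.306e-20 J

1.306e-20


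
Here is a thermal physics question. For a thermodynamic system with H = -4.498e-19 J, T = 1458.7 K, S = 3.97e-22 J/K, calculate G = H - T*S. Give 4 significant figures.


Step 1: T*S = 1458.7 * 3.97e-22 = 5.791e-19 J
Step 2: G = H - T*S = -4.498e-19 - 5.791e-19
Step 3: G = -1.029e-18 J

-1.029e-18


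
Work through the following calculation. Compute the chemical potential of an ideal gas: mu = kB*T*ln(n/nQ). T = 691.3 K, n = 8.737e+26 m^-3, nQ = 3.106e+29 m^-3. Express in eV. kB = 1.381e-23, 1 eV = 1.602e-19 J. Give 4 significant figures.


Step 1: n/nQ = 8.737e+26/3.106e+29 = 0.002813
Step 2: ln(n/nQ) = -5.874
Step 3: mu = kB*T*ln(n/nQ) = 9.547e-21*-5.874 = -5.607e-20 J
Step 4: Convert to eV: -5.607e-20/1.602e-19 = -0.35 eV

-0.35


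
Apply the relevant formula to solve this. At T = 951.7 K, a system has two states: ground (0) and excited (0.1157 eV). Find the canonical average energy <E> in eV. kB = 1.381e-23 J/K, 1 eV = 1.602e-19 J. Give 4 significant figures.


Step 1: beta*E = 0.1157*1.602e-19/(1.381e-23*951.7) = 1.41
Step 2: exp(-beta*E) = 0.2441
Step 3: <E> = 0.1157*0.2441/(1+0.2441) = 0.0227 eV

0.0227


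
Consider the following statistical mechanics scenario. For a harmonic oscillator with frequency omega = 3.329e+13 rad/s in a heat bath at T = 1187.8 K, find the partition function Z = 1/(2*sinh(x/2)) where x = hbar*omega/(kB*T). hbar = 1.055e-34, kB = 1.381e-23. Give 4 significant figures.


Step 1: Compute x = hbar*omega/(kB*T) = 1.055e-34*3.329e+13/(1.381e-23*1187.8) = 0.2141
Step 2: x/2 = 0.1071
Step 3: sinh(x/2) = 0.1073
Step 4: Z = 1/(2*0.1073) = 4.662

4.662


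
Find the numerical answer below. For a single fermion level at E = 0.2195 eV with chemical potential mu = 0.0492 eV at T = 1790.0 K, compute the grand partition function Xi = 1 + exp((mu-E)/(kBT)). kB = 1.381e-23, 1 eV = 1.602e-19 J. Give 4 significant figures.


Step 1: (mu - E) = 0.0492 - 0.2195 = -0.1703 eV
Step 2: x = (mu-E)*eV/(kB*T) = -0.1703*1.602e-19/(1.381e-23*1790.0) = -1.104
Step 3: exp(x) = 0.3317
Step 4: Xi = 1 + 0.3317 = 1.332

1.332


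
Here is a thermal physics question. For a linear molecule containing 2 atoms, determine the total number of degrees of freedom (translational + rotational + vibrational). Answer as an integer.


Step 1: Translational DOF = 3
Step 2: Rotational DOF (linear) = 2
Step 3: Vibrational DOF = 3*2 - 5 = 1
Step 4: Total = 3 + 2 + 1 = 6

6


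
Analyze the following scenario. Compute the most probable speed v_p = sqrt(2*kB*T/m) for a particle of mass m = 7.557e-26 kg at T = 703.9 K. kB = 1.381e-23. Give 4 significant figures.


Step 1: Numerator = 2*kB*T = 2*1.381e-23*703.9 = 1.944e-20
Step 2: Ratio = 1.944e-20 / 7.557e-26 = 2.573e+05
Step 3: v_p = sqrt(2.573e+05) = 507.2 m/s

507.2


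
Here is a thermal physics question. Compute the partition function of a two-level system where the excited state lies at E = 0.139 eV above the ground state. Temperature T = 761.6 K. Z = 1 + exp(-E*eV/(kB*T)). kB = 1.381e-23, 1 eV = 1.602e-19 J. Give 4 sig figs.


Step 1: Compute beta*E = E*eV/(kB*T) = 0.139*1.602e-19/(1.381e-23*761.6) = 2.117
Step 2: exp(-beta*E) = exp(-2.117) = 0.1204
Step 3: Z = 1 + 0.1204 = 1.12

1.12


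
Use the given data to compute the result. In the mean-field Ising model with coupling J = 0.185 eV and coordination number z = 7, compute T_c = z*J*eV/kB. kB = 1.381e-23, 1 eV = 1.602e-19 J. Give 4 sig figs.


Step 1: z*J = 7*0.185 = 1.295 eV
Step 2: Convert to Joules: 1.295*1.602e-19 = 2.075e-19 J
Step 3: T_c = 2.075e-19 / 1.381e-23 = 1.502e+04 K

1.502e+04


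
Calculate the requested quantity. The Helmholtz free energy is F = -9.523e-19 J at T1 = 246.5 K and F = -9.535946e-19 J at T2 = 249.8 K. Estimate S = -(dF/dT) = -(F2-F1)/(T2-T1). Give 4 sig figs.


Step 1: dF = F2 - F1 = -9.535946e-19 - (-9.523e-19) = -1.2946e-21 J
Step 2: dT = T2 - T1 = 249.8 - 246.5 = 3.3 K
Step 3: S = -dF/dT = -(-1.2946e-21)/3.3 = 3.923e-22 J/K

3.923e-22


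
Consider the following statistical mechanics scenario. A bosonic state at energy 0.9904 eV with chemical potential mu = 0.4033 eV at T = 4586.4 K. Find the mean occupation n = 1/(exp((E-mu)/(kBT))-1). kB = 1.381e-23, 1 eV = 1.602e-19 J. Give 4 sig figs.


Step 1: (E - mu) = 0.5871 eV
Step 2: x = (E-mu)*eV/(kB*T) = 0.5871*1.602e-19/(1.381e-23*4586.4) = 1.485
Step 3: exp(x) = 4.415
Step 4: n = 1/(exp(x)-1) = 0.2929

0.2929


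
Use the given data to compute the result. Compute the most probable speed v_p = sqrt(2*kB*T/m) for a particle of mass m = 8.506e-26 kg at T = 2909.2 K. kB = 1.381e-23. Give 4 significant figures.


Step 1: Numerator = 2*kB*T = 2*1.381e-23*2909.2 = 8.035e-20
Step 2: Ratio = 8.035e-20 / 8.506e-26 = 9.447e+05
Step 3: v_p = sqrt(9.447e+05) = 971.9 m/s

971.9


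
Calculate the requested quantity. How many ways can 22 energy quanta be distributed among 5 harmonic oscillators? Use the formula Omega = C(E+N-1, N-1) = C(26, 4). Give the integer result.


Step 1: Use binomial coefficient C(26, 4)
Step 2: Numerator = 26! / 22!
Step 3: Denominator = 4!
Step 4: Omega = 14950

14950


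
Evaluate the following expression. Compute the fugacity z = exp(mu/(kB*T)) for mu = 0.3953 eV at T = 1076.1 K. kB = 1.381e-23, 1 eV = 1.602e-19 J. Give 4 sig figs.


Step 1: Convert mu to Joules: 0.3953*1.602e-19 = 6.333e-20 J
Step 2: kB*T = 1.381e-23*1076.1 = 1.486e-20 J
Step 3: mu/(kB*T) = 4.261
Step 4: z = exp(4.261) = 70.9

70.9


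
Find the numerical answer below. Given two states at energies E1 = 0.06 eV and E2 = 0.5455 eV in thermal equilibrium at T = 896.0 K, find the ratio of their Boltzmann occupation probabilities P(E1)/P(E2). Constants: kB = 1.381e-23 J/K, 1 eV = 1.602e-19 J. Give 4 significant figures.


Step 1: Compute energy difference dE = E1 - E2 = 0.06 - 0.5455 = -0.4855 eV
Step 2: Convert to Joules: dE_J = -0.4855 * 1.602e-19 = -7.778e-20 J
Step 3: Compute exponent = -dE_J / (kB * T) = -(-7.778e-20) / (1.381e-23 * 896.0) = 6.286
Step 4: P(E1)/P(E2) = exp(6.286) = 536.8

536.8


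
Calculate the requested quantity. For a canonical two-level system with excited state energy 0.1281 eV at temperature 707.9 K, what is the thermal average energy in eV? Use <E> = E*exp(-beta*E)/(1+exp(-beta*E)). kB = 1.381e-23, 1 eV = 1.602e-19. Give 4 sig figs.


Step 1: beta*E = 0.1281*1.602e-19/(1.381e-23*707.9) = 2.099
Step 2: exp(-beta*E) = 0.1226
Step 3: <E> = 0.1281*0.1226/(1+0.1226) = 0.01399 eV

0.01399


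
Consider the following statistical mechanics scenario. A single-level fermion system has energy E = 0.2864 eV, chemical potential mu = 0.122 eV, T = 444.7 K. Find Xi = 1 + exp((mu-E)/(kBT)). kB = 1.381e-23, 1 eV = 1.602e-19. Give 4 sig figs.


Step 1: (mu - E) = 0.122 - 0.2864 = -0.1644 eV
Step 2: x = (mu-E)*eV/(kB*T) = -0.1644*1.602e-19/(1.381e-23*444.7) = -4.288
Step 3: exp(x) = 0.01373
Step 4: Xi = 1 + 0.01373 = 1.014

1.014


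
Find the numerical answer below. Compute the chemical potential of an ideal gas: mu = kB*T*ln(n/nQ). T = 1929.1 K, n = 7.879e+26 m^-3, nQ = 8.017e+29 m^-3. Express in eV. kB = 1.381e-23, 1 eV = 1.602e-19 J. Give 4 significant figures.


Step 1: n/nQ = 7.879e+26/8.017e+29 = 0.0009828
Step 2: ln(n/nQ) = -6.925
Step 3: mu = kB*T*ln(n/nQ) = 2.664e-20*-6.925 = -1.845e-19 J
Step 4: Convert to eV: -1.845e-19/1.602e-19 = -1.152 eV

-1.152


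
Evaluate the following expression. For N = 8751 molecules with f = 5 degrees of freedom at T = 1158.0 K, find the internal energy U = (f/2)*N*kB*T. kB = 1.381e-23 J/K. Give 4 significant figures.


Step 1: f/2 = 5/2 = 2.5
Step 2: N*kB*T = 8751*1.381e-23*1158.0 = 1.399e-16
Step 3: U = 2.5 * 1.399e-16 = 3.499e-16 J

3.499e-16


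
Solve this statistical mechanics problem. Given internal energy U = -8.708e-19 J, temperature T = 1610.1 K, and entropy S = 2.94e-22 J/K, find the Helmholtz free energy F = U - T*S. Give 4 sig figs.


Step 1: T*S = 1610.1 * 2.94e-22 = 4.734e-19 J
Step 2: F = U - T*S = -8.708e-19 - 4.734e-19
Step 3: F = -1.344e-18 J

-1.344e-18


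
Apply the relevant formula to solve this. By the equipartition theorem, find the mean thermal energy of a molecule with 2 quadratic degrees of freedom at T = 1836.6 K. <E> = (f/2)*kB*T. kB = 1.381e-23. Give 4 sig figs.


Step 1: f/2 = 2/2 = 1
Step 2: kB*T = 1.381e-23 * 1836.6 = 2.536e-20
Step 3: <E> = 1 * 2.536e-20 = 2.536e-20 J

2.536e-20


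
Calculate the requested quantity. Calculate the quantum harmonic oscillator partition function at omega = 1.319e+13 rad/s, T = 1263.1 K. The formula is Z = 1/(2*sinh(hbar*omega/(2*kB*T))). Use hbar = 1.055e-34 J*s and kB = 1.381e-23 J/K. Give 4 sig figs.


Step 1: Compute x = hbar*omega/(kB*T) = 1.055e-34*1.319e+13/(1.381e-23*1263.1) = 0.07977
Step 2: x/2 = 0.03989
Step 3: sinh(x/2) = 0.0399
Step 4: Z = 1/(2*0.0399) = 12.53

12.53


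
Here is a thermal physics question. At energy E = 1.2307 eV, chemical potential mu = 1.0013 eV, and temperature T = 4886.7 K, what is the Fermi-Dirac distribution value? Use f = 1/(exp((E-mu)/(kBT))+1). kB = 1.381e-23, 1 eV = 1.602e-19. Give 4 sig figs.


Step 1: (E - mu) = 1.2307 - 1.0013 = 0.2294 eV
Step 2: Convert: (E-mu)*eV = 3.675e-20 J
Step 3: x = (E-mu)*eV/(kB*T) = 0.5446
Step 4: f = 1/(exp(0.5446)+1) = 0.3671

0.3671


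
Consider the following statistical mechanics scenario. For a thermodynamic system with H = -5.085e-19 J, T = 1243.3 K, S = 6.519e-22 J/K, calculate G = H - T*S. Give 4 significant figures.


Step 1: T*S = 1243.3 * 6.519e-22 = 8.105e-19 J
Step 2: G = H - T*S = -5.085e-19 - 8.105e-19
Step 3: G = -1.319e-18 J

-1.319e-18


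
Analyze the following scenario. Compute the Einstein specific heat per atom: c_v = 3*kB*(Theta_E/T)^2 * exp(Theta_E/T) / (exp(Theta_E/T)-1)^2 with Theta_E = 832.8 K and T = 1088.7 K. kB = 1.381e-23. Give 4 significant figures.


Step 1: x = Theta_E/T = 832.8/1088.7 = 0.7649
Step 2: x^2 = 0.5851
Step 3: exp(x) = 2.149
Step 4: c_v = 3*1.381e-23*0.5851*2.149/(2.149-1)^2 = 3.947e-23

3.947e-23


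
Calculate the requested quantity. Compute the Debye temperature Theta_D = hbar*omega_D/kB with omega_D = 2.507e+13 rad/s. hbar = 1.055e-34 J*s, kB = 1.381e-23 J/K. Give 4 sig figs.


Step 1: hbar*omega_D = 1.055e-34 * 2.507e+13 = 2.645e-21 J
Step 2: Theta_D = 2.645e-21 / 1.381e-23
Step 3: Theta_D = 191.5 K

191.5


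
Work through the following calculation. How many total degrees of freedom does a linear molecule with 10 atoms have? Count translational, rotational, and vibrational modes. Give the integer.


Step 1: Translational DOF = 3
Step 2: Rotational DOF (linear) = 2
Step 3: Vibrational DOF = 3*10 - 5 = 25
Step 4: Total = 3 + 2 + 25 = 30

30


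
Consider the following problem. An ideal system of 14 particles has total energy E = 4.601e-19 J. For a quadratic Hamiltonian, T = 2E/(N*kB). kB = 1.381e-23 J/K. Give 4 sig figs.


Step 1: Numerator = 2*E = 2*4.601e-19 = 9.202e-19 J
Step 2: Denominator = N*kB = 14*1.381e-23 = 1.933e-22
Step 3: T = 9.202e-19 / 1.933e-22 = 4759 K

4759


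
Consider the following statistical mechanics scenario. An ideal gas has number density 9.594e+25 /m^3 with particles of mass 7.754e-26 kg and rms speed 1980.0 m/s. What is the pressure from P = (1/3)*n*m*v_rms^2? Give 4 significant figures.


Step 1: v_rms^2 = 1980.0^2 = 3.92e+06
Step 2: n*m = 9.594e+25*7.754e-26 = 7.439
Step 3: P = (1/3)*7.439*3.92e+06 = 9.722e+06 Pa

9.722e+06


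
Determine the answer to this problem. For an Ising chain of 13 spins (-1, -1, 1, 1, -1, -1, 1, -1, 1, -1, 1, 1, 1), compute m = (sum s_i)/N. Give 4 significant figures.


Step 1: Count up spins (+1): 7, down spins (-1): 6
Step 2: Total magnetization M = 7 - 6 = 1
Step 3: m = M/N = 1/13 = 0.07692

0.07692


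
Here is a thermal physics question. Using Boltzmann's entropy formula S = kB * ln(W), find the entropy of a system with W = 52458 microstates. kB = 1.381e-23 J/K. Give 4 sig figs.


Step 1: ln(W) = ln(52458) = 10.87
Step 2: S = kB * ln(W) = 1.381e-23 * 10.87
Step 3: S = 1.501e-22 J/K

1.501e-22


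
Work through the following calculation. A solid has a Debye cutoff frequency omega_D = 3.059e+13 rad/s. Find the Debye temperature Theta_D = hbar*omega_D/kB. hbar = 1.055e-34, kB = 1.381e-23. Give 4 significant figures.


Step 1: hbar*omega_D = 1.055e-34 * 3.059e+13 = 3.227e-21 J
Step 2: Theta_D = 3.227e-21 / 1.381e-23
Step 3: Theta_D = 233.7 K

233.7


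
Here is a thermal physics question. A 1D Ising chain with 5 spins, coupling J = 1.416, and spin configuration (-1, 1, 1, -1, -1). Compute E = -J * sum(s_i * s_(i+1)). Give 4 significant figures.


Step 1: Nearest-neighbor products: -1, 1, -1, 1
Step 2: Sum of products = 0
Step 3: E = -1.416 * 0 = 0

0


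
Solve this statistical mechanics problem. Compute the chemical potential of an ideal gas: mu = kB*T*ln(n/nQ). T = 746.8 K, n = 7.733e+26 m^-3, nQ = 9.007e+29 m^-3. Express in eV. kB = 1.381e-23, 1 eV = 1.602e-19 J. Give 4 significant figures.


Step 1: n/nQ = 7.733e+26/9.007e+29 = 0.0008586
Step 2: ln(n/nQ) = -7.06
Step 3: mu = kB*T*ln(n/nQ) = 1.031e-20*-7.06 = -7.281e-20 J
Step 4: Convert to eV: -7.281e-20/1.602e-19 = -0.4545 eV

-0.4545


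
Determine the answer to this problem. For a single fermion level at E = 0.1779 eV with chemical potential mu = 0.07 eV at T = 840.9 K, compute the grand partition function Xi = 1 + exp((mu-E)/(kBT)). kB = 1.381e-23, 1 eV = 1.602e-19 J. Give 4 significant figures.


Step 1: (mu - E) = 0.07 - 0.1779 = -0.1079 eV
Step 2: x = (mu-E)*eV/(kB*T) = -0.1079*1.602e-19/(1.381e-23*840.9) = -1.488
Step 3: exp(x) = 0.2257
Step 4: Xi = 1 + 0.2257 = 1.226

1.226


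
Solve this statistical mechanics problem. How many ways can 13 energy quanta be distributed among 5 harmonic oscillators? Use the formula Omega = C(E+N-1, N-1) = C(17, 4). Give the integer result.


Step 1: Use binomial coefficient C(17, 4)
Step 2: Numerator = 17! / 13!
Step 3: Denominator = 4!
Step 4: Omega = 2380

2380


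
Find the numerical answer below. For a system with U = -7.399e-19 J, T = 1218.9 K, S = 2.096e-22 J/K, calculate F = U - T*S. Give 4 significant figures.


Step 1: T*S = 1218.9 * 2.096e-22 = 2.555e-19 J
Step 2: F = U - T*S = -7.399e-19 - 2.555e-19
Step 3: F = -9.954e-19 J

-9.954e-19


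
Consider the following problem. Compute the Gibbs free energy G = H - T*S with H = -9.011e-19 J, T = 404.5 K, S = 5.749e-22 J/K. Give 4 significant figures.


Step 1: T*S = 404.5 * 5.749e-22 = 2.325e-19 J
Step 2: G = H - T*S = -9.011e-19 - 2.325e-19
Step 3: G = -1.134e-18 J

-1.134e-18


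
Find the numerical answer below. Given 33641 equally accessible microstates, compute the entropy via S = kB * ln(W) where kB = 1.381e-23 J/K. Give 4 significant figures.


Step 1: ln(W) = ln(33641) = 10.42
Step 2: S = kB * ln(W) = 1.381e-23 * 10.42
Step 3: S = 1.439e-22 J/K

1.439e-22


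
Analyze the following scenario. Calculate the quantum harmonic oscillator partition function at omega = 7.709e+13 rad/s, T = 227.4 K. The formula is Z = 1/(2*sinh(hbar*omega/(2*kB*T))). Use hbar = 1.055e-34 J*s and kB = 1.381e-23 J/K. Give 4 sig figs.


Step 1: Compute x = hbar*omega/(kB*T) = 1.055e-34*7.709e+13/(1.381e-23*227.4) = 2.59
Step 2: x/2 = 1.295
Step 3: sinh(x/2) = 1.688
Step 4: Z = 1/(2*1.688) = 0.2961

0.2961
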